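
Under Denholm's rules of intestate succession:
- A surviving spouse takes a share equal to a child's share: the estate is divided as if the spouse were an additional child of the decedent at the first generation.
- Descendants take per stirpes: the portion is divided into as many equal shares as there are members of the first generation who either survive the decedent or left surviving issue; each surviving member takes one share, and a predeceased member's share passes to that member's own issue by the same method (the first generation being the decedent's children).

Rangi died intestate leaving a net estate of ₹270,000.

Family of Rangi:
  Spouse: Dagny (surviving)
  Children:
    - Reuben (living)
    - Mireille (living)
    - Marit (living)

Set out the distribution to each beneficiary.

Dagny: ₹67,500; Reuben: ₹67,500; Mireille: ₹67,500; Marit: ₹67,500

The spouse counts as an additional share at the children's level, so there are 4 primary shares of ₹67,500. Dagny takes one such share (₹67,500).
The children's combined portion (₹202,500) is divided into 3 shares of ₹67,500: Reuben, Mireille, and Marit each take ₹67,500.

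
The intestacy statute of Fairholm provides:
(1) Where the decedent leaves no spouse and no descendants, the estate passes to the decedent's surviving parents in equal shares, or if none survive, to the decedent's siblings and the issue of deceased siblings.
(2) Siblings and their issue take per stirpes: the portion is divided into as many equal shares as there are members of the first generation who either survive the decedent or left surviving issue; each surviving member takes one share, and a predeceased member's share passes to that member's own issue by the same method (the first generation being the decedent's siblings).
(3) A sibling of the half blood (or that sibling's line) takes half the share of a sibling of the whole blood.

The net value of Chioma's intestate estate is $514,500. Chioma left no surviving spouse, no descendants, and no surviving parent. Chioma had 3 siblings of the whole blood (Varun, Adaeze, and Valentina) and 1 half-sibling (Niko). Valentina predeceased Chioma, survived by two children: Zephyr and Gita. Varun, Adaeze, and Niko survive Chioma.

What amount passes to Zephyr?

Zephyr receives $73,500.

The entire $514,500 passes to the siblings and their issue.
Counting each half-blood sibling's line as half a unit, there are 7/2 units in $514,500, so one unit is $147,000. Whole-blood lines (Varun, Adaeze, and Valentina) take $147,000 each; half-blood lines (Niko) take $73,500 each.
Valentina's share ($147,000) is divided into 2 shares of $73,500: Zephyr and Gita each take $73,500.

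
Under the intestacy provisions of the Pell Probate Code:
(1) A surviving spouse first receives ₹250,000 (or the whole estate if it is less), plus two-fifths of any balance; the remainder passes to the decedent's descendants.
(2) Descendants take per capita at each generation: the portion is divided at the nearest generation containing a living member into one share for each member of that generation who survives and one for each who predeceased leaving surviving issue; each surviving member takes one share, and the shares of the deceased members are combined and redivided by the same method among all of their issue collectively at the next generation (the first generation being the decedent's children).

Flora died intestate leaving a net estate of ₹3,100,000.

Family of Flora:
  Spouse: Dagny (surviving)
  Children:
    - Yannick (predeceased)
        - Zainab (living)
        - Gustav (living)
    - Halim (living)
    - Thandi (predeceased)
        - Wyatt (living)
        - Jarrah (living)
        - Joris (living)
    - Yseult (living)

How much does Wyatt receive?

Wyatt receives ₹171,000.

Dagny first takes ₹250,000, leaving a balance of ₹2,850,000. Dagny then takes two-fifths of the balance (₹1,140,000), for a total of ₹1,390,000. The remaining ₹1,710,000 passes to the descendants.
The descendants' portion (₹1,710,000) is divided at the children's generation into 4 shares of ₹427,500. Halim and Yseult each take ₹427,500. The 2 shares of the deceased (Yannick and Thandi) are combined into a pool of ₹855,000.
That pool (₹855,000) is divided at the grandchildren's generation equally among Zainab, Gustav, Wyatt, Jarrah, and Joris: ₹171,000 each.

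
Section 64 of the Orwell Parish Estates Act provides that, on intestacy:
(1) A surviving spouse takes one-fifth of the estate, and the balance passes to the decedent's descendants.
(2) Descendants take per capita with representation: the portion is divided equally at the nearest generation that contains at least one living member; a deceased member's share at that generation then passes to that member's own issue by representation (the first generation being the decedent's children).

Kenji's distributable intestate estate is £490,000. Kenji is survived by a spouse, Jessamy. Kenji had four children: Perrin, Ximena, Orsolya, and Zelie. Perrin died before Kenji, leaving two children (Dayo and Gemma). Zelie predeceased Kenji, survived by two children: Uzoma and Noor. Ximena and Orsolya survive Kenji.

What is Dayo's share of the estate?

Jessamy takes one-fifth of £490,000 = £98,000. The remaining £392,000 passes to the descendants.
The descendants' portion (£392,000) is divided into 4 shares of £98,000: Ximena and Orsolya each take £98,000; Perrin's £98,000 share passes to Perrin's issue; Zelie's £98,000 share passes to Zelie's issue.
Perrin's share (£98,000) is divided into 2 shares of £49,000: Dayo and Gemma each take £49,000.
Zelie's share (£98,000) is divided into 2 shares of £49,000: Uzoma and Noor each take £49,000.

Dayo receives £49,000.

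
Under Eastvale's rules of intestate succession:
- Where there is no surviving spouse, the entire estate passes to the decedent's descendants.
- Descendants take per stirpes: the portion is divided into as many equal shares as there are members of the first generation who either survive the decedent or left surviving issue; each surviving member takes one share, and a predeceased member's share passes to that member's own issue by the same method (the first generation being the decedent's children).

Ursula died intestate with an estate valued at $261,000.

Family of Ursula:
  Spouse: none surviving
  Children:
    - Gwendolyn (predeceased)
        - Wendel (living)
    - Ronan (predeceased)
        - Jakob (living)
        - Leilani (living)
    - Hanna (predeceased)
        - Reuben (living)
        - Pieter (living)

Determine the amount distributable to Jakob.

Jakob receives $43,500.

The entire $261,000 passes to the descendants.
That amount ($261,000) is divided into 3 shares of $87,000: Gwendolyn's $87,000 share passes to Gwendolyn's issue; Ronan's $87,000 share passes to Ronan's issue; Hanna's $87,000 share passes to Hanna's issue.
Gwendolyn's share ($87,000) passes entirely to Wendel.
Ronan's share ($87,000) is divided into 2 shares of $43,500: Jakob and Leilani each take $43,500.
Hanna's share ($87,000) is divided into 2 shares of $43,500: Reuben and Pieter each take $43,500.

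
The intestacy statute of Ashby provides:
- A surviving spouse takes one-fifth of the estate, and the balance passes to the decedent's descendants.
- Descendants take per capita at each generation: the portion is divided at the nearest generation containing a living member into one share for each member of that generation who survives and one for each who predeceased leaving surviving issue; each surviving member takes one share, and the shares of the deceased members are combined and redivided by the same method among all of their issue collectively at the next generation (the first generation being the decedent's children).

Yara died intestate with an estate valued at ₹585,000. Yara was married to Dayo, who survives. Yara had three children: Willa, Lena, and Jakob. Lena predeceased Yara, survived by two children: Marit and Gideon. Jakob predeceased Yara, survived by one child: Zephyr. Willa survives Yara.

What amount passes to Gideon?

Gideon receives ₹104,000.

Dayo takes one-fifth of ₹585,000 = ₹117,000. The remaining ₹468,000 passes to the descendants.
The descendants' portion (₹468,000) is divided at the children's generation into 3 shares of ₹156,000. Willa takes ₹156,000. The 2 shares of the deceased (Lena and Jakob) are combined into a pool of ₹312,000.
That pool (₹312,000) is divided at the grandchildren's generation equally among Marit, Gideon, and Zephyr: ₹104,000 each.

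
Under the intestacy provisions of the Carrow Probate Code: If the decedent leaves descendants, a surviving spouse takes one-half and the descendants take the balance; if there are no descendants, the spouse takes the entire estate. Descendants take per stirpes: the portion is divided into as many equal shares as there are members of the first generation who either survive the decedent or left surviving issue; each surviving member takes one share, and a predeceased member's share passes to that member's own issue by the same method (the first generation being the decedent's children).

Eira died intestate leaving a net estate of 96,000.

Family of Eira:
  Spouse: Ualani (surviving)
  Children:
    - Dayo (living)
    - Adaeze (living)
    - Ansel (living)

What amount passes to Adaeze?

Ualani takes one-half of 96,000 = 48,000. The remaining 48,000 passes to the descendants.
The descendants' portion (48,000) is divided into 3 shares of 16,000: Dayo, Adaeze, and Ansel each take 16,000.

Adaeze receives 16,000.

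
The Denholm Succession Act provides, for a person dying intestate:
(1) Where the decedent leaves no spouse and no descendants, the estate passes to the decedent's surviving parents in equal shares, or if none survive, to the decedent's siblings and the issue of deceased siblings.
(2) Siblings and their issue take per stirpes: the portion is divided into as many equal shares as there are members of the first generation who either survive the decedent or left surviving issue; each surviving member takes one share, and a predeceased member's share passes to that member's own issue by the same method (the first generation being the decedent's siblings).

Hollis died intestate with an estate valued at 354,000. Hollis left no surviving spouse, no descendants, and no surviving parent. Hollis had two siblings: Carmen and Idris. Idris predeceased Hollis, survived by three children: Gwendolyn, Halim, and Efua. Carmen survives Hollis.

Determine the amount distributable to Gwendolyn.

Gwendolyn receives 59,000.

The entire 354,000 passes to the siblings and their issue.
That amount (354,000) is divided into 2 shares of 177,000: Carmen takes 177,000; Idris's 177,000 share passes to Idris's issue.
Idris's share (177,000) is divided into 3 shares of 59,000: Gwendolyn, Halim, and Efua each take 59,000.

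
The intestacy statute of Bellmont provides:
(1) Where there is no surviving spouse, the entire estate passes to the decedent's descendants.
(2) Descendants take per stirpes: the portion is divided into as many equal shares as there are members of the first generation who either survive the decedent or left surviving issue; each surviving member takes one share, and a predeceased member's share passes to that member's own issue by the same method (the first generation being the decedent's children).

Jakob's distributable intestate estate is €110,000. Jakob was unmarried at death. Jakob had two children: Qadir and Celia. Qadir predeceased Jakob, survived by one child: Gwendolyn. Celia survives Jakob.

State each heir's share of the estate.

Gwendolyn: €55,000; Celia: €55,000

The entire €110,000 passes to the descendants.
That amount (€110,000) is divided into 2 shares of €55,000: Celia takes €55,000; Qadir's €55,000 share passes to Qadir's issue.
Qadir's share (€55,000) passes entirely to Gwendolyn.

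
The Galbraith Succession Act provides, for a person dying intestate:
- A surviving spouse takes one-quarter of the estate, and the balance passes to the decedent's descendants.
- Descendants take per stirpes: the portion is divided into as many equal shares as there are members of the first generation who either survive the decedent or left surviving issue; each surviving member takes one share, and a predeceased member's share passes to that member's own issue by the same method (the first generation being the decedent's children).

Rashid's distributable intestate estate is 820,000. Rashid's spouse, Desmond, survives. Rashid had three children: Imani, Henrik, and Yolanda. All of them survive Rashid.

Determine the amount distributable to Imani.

Desmond takes one-quarter of 820,000 = 205,000. The remaining 615,000 passes to the descendants.
The descendants' portion (615,000) is divided into 3 shares of 205,000: Imani, Henrik, and Yolanda each take 205,000.

Imani receives 205,000.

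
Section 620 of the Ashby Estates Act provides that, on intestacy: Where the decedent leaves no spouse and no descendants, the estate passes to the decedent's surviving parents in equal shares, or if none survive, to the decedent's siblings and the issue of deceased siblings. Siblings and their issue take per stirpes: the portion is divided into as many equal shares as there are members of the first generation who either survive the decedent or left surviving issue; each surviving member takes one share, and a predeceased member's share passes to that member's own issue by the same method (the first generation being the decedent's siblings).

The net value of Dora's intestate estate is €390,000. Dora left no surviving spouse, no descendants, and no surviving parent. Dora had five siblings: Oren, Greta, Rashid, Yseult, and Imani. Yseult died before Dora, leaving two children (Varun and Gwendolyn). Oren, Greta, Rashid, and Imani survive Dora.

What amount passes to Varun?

Varun receives €39,000.

The entire €390,000 passes to the siblings and their issue.
That amount (€390,000) is divided into 5 shares of €78,000: Oren, Greta, Rashid, and Imani each take €78,000; Yseult's €78,000 share passes to Yseult's issue.
Yseult's share (€78,000) is divided into 2 shares of €39,000: Varun and Gwendolyn each take €39,000.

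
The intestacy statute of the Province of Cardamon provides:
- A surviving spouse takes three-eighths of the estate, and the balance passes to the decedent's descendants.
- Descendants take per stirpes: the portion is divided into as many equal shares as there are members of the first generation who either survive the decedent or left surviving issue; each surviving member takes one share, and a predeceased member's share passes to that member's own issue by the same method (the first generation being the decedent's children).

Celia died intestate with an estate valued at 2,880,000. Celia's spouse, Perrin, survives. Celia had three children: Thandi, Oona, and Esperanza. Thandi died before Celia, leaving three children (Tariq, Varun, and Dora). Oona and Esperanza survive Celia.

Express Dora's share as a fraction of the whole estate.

Dora receives 5/72 of the estate.

Perrin takes three-eighths of 2,880,000 = 1,080,000. The remaining 1,800,000 passes to the descendants.
The descendants' portion (1,800,000) is divided into 3 shares of 600,000: Oona and Esperanza each take 600,000; Thandi's 600,000 share passes to Thandi's issue.
Thandi's share (600,000) is divided into 3 shares of 200,000: Tariq, Varun, and Dora each take 200,000.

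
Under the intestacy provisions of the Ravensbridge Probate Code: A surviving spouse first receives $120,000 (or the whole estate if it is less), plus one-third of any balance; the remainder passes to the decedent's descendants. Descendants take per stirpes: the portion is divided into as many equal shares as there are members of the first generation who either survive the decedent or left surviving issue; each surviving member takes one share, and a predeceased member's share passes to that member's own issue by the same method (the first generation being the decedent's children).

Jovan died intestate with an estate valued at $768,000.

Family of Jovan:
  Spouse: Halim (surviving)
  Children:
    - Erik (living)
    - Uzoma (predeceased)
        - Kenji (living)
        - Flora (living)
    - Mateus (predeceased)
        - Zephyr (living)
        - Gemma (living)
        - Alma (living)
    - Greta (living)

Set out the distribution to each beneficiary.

Halim first takes $120,000, leaving a balance of $648,000. Halim then takes one-third of the balance ($216,000), for a total of $336,000. The remaining $432,000 passes to the descendants.
The descendants' portion ($432,000) is divided into 4 shares of $108,000: Erik and Greta each take $108,000; Uzoma's $108,000 share passes to Uzoma's issue; Mateus's $108,000 share passes to Mateus's issue.
Uzoma's share ($108,000) is divided into 2 shares of $54,000: Kenji and Flora each take $54,000.
Mateus's share ($108,000) is divided into 3 shares of $36,000: Zephyr, Gemma, and Alma each take $36,000.

Halim: $336,000; Erik: $108,000; Kenji: $54,000; Flora: $54,000; Zephyr: $36,000; Gemma: $36,000; Alma: $36,000; Greta: $108,000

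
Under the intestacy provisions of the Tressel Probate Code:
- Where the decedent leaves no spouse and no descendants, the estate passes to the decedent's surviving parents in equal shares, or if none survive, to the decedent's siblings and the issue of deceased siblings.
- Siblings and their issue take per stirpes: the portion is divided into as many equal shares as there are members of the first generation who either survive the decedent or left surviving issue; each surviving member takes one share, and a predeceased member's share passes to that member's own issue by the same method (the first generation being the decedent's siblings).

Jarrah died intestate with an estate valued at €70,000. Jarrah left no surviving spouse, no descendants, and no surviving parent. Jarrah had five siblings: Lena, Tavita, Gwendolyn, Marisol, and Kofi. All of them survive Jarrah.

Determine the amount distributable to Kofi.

Kofi receives €14,000.

The entire €70,000 passes to the siblings and their issue.
That amount (€70,000) is divided into 5 shares of €14,000: Lena, Tavita, Gwendolyn, Marisol, and Kofi each take €14,000.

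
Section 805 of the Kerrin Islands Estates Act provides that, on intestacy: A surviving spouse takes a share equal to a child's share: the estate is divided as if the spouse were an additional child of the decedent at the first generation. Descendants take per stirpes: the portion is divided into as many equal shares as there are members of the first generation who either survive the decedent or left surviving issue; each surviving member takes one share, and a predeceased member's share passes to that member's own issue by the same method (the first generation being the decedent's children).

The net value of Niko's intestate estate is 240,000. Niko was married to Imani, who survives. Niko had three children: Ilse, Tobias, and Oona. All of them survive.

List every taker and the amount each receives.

Imani: 60,000; Ilse: 60,000; Tobias: 60,000; Oona: 60,000

The spouse counts as an additional share at the children's level, so there are 4 primary shares of 60,000. Imani takes one such share (60,000).
The children's combined portion (180,000) is divided into 3 shares of 60,000: Ilse, Tobias, and Oona each take 60,000.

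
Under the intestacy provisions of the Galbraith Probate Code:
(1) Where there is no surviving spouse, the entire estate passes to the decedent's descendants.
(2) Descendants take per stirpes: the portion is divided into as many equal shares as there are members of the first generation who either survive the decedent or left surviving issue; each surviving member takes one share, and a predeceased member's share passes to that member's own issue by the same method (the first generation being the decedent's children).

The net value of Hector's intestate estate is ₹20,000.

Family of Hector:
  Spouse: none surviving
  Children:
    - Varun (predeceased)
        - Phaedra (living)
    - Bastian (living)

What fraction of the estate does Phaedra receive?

The entire ₹20,000 passes to the descendants.
That amount (₹20,000) is divided into 2 shares of ₹10,000: Bastian takes ₹10,000; Varun's ₹10,000 share passes to Varun's issue.
Varun's share (₹10,000) passes entirely to Phaedra.

Phaedra receives 1/2 of the estate.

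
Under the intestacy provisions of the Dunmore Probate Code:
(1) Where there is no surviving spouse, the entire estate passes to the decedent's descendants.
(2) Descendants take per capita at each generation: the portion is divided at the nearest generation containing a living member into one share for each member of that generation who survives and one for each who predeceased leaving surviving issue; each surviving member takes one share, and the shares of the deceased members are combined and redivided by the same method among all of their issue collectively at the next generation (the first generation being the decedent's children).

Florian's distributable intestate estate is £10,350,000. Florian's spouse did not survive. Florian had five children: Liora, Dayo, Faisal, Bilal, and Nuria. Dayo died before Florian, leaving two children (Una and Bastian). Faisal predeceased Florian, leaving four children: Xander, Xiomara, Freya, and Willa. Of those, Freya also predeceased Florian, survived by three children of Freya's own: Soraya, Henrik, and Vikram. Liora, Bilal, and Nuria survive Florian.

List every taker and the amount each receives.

The entire £10,350,000 passes to the descendants.
That amount (£10,350,000) is divided at the children's generation into 5 shares of £2,070,000. Liora, Bilal, and Nuria each take £2,070,000. The 2 shares of the deceased (Dayo and Faisal) are combined into a pool of £4,140,000.
That pool (£4,140,000) is divided at the grandchildren's generation into 6 shares of £690,000. Una, Bastian, Xander, Xiomara, and Willa each take £690,000. The remaining share for the deceased Freya (£690,000) is carried to the next generation.
That pool (£690,000) is divided at the great-grandchildren's generation equally among Soraya, Henrik, and Vikram: £230,000 each.

Liora: £2,070,000; Una: £690,000; Bastian: £690,000; Xander: £690,000; Xiomara: £690,000; Soraya: £230,000; Henrik: £230,000; Vikram: £230,000; Willa: £690,000; Bilal: £2,070,000; Nuria: £2,070,000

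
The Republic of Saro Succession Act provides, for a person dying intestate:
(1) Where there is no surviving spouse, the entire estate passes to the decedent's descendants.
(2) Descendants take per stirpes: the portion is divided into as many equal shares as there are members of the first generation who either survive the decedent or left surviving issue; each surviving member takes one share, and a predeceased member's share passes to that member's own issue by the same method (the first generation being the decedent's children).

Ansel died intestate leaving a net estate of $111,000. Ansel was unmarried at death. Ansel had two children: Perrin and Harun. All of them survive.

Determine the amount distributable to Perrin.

The entire $111,000 passes to the descendants.
That amount ($111,000) is divided into 2 shares of $55,500: Perrin and Harun each take $55,500.

Perrin receives $55,500.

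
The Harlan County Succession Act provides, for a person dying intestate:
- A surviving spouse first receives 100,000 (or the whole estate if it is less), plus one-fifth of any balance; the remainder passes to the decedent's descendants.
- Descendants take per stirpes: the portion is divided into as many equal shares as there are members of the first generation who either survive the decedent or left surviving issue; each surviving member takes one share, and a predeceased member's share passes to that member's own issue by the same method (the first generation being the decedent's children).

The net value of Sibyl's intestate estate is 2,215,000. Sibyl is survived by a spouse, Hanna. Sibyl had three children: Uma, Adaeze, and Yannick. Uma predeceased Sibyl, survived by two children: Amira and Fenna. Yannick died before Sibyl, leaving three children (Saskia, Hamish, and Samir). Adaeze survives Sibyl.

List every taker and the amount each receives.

Hanna: 523,000; Amira: 282,000; Fenna: 282,000; Adaeze: 564,000; Saskia: 188,000; Hamish: 188,000; Samir: 188,000

Hanna first takes 100,000, leaving a balance of 2,115,000. Hanna then takes one-fifth of the balance (423,000), for a total of 523,000. The remaining 1,692,000 passes to the descendants.
The descendants' portion (1,692,000) is divided into 3 shares of 564,000: Adaeze takes 564,000; Uma's 564,000 share passes to Uma's issue; Yannick's 564,000 share passes to Yannick's issue.
Uma's share (564,000) is divided into 2 shares of 282,000: Amira and Fenna each take 282,000.
Yannick's share (564,000) is divided into 3 shares of 188,000: Saskia, Hamish, and Samir each take 188,000.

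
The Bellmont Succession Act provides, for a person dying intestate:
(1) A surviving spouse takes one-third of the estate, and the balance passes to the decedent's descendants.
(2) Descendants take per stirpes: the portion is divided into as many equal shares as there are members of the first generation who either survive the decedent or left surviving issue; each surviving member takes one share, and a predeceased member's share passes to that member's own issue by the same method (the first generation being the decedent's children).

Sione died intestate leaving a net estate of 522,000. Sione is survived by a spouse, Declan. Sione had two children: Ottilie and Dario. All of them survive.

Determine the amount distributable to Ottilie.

Ottilie receives 174,000.

Declan takes one-third of 522,000 = 174,000. The remaining 348,000 passes to the descendants.
The descendants' portion (348,000) is divided into 2 shares of 174,000: Ottilie and Dario each take 174,000.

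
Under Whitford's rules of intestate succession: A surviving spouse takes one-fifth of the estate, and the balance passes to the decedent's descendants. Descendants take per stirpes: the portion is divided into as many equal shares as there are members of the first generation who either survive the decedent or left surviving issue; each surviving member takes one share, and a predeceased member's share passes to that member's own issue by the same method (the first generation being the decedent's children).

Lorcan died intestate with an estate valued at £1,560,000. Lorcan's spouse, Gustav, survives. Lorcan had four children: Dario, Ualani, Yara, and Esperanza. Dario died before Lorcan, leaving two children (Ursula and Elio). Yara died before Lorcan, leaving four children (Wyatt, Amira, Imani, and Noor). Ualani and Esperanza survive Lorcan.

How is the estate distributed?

Gustav: £312,000; Ursula: £156,000; Elio: £156,000; Ualani: £312,000; Wyatt: £78,000; Amira: £78,000; Imani: £78,000; Noor: £78,000; Esperanza: £312,000

Gustav takes one-fifth of £1,560,000 = £312,000. The remaining £1,248,000 passes to the descendants.
The descendants' portion (£1,248,000) is divided into 4 shares of £312,000: Ualani and Esperanza each take £312,000; Dario's £312,000 share passes to Dario's issue; Yara's £312,000 share passes to Yara's issue.
Dario's share (£312,000) is divided into 2 shares of £156,000: Ursula and Elio each take £156,000.
Yara's share (£312,000) is divided into 4 shares of £78,000: Wyatt, Amira, Imani, and Noor each take £78,000.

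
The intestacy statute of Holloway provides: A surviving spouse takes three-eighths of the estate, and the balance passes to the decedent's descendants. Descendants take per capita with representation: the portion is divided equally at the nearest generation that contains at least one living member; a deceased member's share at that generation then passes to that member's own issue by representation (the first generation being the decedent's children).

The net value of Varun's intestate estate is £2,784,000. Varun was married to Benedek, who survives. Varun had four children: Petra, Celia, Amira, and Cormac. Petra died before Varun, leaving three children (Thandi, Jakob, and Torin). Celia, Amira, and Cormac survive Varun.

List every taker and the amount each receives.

Benedek: £1,044,000; Thandi: £145,000; Jakob: £145,000; Torin: £145,000; Celia: £435,000; Amira: £435,000; Cormac: £435,000

Benedek takes three-eighths of £2,784,000 = £1,044,000. The remaining £1,740,000 passes to the descendants.
The descendants' portion (£1,740,000) is divided into 4 shares of £435,000: Celia, Amira, and Cormac each take £435,000; Petra's £435,000 share passes to Petra's issue.
Petra's share (£435,000) is divided into 3 shares of £145,000: Thandi, Jakob, and Torin each take £145,000.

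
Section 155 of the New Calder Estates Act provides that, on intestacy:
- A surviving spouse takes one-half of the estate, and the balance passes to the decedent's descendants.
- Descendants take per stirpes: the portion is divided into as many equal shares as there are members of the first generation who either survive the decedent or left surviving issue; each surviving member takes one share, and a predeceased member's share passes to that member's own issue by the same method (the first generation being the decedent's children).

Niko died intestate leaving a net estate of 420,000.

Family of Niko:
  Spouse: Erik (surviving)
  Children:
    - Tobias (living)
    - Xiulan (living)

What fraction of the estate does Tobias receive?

Erik takes one-half of 420,000 = 210,000. The remaining 210,000 passes to the descendants.
The descendants' portion (210,000) is divided into 2 shares of 105,000: Tobias and Xiulan each take 105,000.

Tobias receives 1/4 of the estate.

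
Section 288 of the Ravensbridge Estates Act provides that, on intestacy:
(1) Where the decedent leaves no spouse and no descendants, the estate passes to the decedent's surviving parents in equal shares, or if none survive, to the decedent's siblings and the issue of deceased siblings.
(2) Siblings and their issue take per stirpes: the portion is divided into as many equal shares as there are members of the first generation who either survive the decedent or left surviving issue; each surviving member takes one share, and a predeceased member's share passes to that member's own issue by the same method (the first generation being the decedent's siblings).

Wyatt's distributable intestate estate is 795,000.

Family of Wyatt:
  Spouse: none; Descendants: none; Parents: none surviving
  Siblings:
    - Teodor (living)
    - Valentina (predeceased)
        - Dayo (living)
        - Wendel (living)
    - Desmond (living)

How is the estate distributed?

The entire 795,000 passes to the siblings and their issue.
That amount (795,000) is divided into 3 shares of 265,000: Teodor and Desmond each take 265,000; Valentina's 265,000 share passes to Valentina's issue.
Valentina's share (265,000) is divided into 2 shares of 132,500: Dayo and Wendel each take 132,500.

Teodor: 265,000; Dayo: 132,500; Wendel: 132,500; Desmond: 265,000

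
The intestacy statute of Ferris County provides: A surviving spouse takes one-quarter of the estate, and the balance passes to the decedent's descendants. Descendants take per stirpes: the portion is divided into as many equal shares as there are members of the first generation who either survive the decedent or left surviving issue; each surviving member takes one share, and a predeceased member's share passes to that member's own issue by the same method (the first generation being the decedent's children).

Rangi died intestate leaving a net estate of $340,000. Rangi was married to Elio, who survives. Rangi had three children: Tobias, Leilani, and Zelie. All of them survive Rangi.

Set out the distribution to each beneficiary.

Elio takes one-quarter of $340,000 = $85,000. The remaining $255,000 passes to the descendants.
The descendants' portion ($255,000) is divided into 3 shares of $85,000: Tobias, Leilani, and Zelie each take $85,000.

Elio: $85,000; Tobias: $85,000; Leilani: $85,000; Zelie: $85,000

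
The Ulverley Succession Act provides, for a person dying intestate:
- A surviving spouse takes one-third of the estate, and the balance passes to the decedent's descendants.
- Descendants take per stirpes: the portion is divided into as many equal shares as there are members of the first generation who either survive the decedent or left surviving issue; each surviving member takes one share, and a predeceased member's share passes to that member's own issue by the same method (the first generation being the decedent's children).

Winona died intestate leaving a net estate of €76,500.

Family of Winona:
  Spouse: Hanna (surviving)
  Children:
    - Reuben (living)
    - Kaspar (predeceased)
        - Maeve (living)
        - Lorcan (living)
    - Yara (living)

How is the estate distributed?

Hanna takes one-third of €76,500 = €25,500. The remaining €51,000 passes to the descendants.
The descendants' portion (€51,000) is divided into 3 shares of €17,000: Reuben and Yara each take €17,000; Kaspar's €17,000 share passes to Kaspar's issue.
Kaspar's share (€17,000) is divided into 2 shares of €8,500: Maeve and Lorcan each take €8,500.

Hanna: €25,500; Reuben: €17,000; Maeve: €8,500; Lorcan: €8,500; Yara: €17,000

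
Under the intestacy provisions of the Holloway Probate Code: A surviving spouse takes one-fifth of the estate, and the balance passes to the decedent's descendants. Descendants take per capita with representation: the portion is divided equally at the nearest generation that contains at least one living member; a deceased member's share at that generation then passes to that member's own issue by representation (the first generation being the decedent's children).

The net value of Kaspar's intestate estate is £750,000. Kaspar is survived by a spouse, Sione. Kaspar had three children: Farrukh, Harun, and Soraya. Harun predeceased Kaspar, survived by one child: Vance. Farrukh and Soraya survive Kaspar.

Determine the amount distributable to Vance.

Vance receives £200,000.

Sione takes one-fifth of £750,000 = £150,000. The remaining £600,000 passes to the descendants.
The descendants' portion (£600,000) is divided into 3 shares of £200,000: Farrukh and Soraya each take £200,000; Harun's £200,000 share passes to Harun's issue.
Harun's share (£200,000) passes entirely to Vance.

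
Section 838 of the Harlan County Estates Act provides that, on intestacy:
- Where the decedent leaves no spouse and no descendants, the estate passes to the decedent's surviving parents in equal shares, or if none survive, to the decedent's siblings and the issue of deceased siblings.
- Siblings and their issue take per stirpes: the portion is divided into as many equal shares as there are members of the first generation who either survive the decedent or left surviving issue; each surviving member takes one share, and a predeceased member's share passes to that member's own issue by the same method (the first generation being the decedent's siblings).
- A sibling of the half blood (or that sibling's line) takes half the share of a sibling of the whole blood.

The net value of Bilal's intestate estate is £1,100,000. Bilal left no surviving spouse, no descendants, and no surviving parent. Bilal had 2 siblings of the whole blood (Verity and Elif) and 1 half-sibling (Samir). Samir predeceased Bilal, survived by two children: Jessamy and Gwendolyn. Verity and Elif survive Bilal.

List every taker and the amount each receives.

Verity: £440,000; Elif: £440,000; Jessamy: £110,000; Gwendolyn: £110,000

The entire £1,100,000 passes to the siblings and their issue.
Counting each half-blood sibling's line as half a unit, there are 5/2 units in £1,100,000, so one unit is £440,000. Whole-blood lines (Verity and Elif) take £440,000 each; half-blood lines (Samir) take £220,000 each.
Samir's share (£220,000) is divided into 2 shares of £110,000: Jessamy and Gwendolyn each take £110,000.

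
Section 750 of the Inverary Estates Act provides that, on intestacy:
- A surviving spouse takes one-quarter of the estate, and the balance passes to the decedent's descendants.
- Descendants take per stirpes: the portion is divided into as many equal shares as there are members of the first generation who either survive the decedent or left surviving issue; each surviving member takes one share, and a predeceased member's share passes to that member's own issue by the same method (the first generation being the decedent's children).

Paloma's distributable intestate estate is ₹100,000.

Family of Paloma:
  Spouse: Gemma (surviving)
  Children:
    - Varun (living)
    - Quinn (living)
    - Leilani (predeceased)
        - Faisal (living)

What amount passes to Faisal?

Faisal receives ₹25,000.

Gemma takes one-quarter of ₹100,000 = ₹25,000. The remaining ₹75,000 passes to the descendants.
The descendants' portion (₹75,000) is divided into 3 shares of ₹25,000: Varun and Quinn each take ₹25,000; Leilani's ₹25,000 share passes to Leilani's issue.
Leilani's share (₹25,000) passes entirely to Faisal.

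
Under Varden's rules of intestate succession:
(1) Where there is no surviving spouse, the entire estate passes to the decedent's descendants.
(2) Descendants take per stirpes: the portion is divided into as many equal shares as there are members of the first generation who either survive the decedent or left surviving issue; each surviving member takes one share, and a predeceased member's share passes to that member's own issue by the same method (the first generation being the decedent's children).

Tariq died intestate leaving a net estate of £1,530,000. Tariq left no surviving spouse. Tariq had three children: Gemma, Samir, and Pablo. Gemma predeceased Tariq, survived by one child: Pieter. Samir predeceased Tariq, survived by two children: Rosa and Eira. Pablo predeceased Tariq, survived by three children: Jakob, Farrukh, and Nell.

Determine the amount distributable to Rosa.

Rosa receives £255,000.

The entire £1,530,000 passes to the descendants.
That amount (£1,530,000) is divided into 3 shares of £510,000: Gemma's £510,000 share passes to Gemma's issue; Samir's £510,000 share passes to Samir's issue; Pablo's £510,000 share passes to Pablo's issue.
Gemma's share (£510,000) passes entirely to Pieter.
Samir's share (£510,000) is divided into 2 shares of £255,000: Rosa and Eira each take £255,000.
Pablo's share (£510,000) is divided into 3 shares of £170,000: Jakob, Farrukh, and Nell each take £170,000.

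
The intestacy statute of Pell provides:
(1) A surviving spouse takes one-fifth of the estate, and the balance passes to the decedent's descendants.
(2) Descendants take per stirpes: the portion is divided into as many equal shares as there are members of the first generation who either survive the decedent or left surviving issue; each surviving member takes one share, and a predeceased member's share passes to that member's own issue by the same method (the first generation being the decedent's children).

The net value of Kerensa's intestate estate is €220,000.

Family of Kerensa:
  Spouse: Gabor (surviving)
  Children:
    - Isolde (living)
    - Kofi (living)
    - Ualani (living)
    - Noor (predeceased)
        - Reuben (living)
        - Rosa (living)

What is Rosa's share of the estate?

Gabor takes one-fifth of €220,000 = €44,000. The remaining €176,000 passes to the descendants.
The descendants' portion (€176,000) is divided into 4 shares of €44,000: Isolde, Kofi, and Ualani each take €44,000; Noor's €44,000 share passes to Noor's issue.
Noor's share (€44,000) is divided into 2 shares of €22,000: Reuben and Rosa each take €22,000.

Rosa receives €22,000.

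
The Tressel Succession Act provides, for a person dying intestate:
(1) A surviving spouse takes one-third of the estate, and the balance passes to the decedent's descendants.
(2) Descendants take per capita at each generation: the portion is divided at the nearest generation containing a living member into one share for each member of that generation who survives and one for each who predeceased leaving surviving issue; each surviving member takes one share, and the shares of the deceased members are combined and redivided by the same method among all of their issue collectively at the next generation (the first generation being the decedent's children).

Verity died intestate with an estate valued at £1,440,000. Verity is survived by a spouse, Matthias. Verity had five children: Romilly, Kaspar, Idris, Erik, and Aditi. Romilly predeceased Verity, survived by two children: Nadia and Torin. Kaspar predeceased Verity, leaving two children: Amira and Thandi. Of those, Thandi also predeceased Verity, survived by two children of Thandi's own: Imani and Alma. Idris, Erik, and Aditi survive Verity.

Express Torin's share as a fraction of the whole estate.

Matthias takes one-third of £1,440,000 = £480,000. The remaining £960,000 passes to the descendants.
The descendants' portion (£960,000) is divided at the children's generation into 5 shares of £192,000. Idris, Erik, and Aditi each take £192,000. The 2 shares of the deceased (Romilly and Kaspar) are combined into a pool of £384,000.
That pool (£384,000) is divided at the grandchildren's generation into 4 shares of £96,000. Nadia, Torin, and Amira each take £96,000. The remaining share for the deceased Thandi (£96,000) is carried to the next generation.
That pool (£96,000) is divided at the great-grandchildren's generation equally among Imani and Alma: £48,000 each.

Torin receives 1/15 of the estate.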